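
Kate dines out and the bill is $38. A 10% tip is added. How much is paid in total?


Calculate the tip:
10% of $38 = $3.80
Add tip to meal cost:
$38 + $3.80 = $41.80

$41.80


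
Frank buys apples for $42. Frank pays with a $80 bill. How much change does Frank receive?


Start with the amount paid:
$80
Subtract the price:
$80 - $42 = $38

$38


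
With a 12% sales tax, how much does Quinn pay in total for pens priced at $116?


Calculate the tax:
12% of $116 = $13.92
Add tax to price:
$116 + $13.92 = $129.92

$129.92


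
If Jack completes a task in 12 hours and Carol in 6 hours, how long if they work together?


Jack's rate: 1/12 of the job per hour
Carol's rate: 1/6 of the job per hour
Combined rate: 1/12 + 1/6 = 1/4 per hour
Time = 1 / (1/4) = 4 hours

4 hours


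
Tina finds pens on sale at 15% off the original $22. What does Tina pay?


Calculate the discount amount:
15% of $22 = $3.30
Subtract from original:
$22 - $3.30 = $18.70

$18.70


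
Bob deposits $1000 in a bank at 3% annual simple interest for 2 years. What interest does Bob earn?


Use the formula I = P x R x T / 100
P x R x T = 1000 x 3 x 2 = 6000
I = 6000 / 100 = $60

$60


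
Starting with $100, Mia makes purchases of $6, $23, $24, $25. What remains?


Add up expenses:
$6 + $23 + $24 + $25 = $78
Subtract from budget:
$100 - $78 = $22

$22


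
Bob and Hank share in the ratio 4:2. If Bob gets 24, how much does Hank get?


Find the multiplier:
24 / 4 = 6
Apply to Hank's share:
2 x 6 = 12

12


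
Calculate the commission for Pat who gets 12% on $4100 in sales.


Convert rate to decimal:
12% = 0.12
Multiply by sales:
$4100 x 0.12 = $492

$492


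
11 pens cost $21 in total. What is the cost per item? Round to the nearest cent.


Total cost: $21
Number of items: 11
Unit price: $21 / 11 = $1.9090... ≈ $1.91

$1.91


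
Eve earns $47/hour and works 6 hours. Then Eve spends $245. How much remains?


Calculate earnings:
6 x $47 = $282
Subtract spending:
$282 - $245 = $37

$37


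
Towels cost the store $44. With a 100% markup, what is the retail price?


Calculate the markup amount:
100% of $44 = $44
Add to cost:
$44 + $44 = $88

$88


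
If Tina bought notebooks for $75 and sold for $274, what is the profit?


Selling price = $274
Cost price = $75
Profit = selling price - cost price:
Profit = $274 - $75 = $199

$199


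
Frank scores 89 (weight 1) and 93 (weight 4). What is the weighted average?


Weighted sum:
1 x 89 + 4 x 93 = 461
Total weight:
1 + 4 = 5
Weighted average:
461 / 5 = 92.2

92.2


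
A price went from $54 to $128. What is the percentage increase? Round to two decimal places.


Find the absolute change:
|128 - 54| = 74
Divide by original and multiply by 100:
74 / 54 x 100 = 137.0370...% ≈ 137.04%

137.04%


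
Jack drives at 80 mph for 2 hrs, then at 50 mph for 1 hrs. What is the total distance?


Leg 1 distance:
80 x 2 = 160 miles
Leg 2 distance:
50 x 1 = 50 miles
Total distance:
160 + 50 = 210 miles

210 miles


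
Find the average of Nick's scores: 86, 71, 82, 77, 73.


Add the scores:
86 + 71 + 82 + 77 + 73 = 389
Divide by the number of tests:
389 / 5 = 77.8

77.8


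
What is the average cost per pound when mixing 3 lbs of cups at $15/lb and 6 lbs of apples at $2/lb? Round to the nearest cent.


Cost of cups:
3 x $15 = $45
Cost of apples:
6 x $2 = $12
Total cost: $45 + $12 = $57
Total weight: 9 lbs
Average: $57 / 9 = $6.3333... ≈ $6.33/lb

$6.33/lb


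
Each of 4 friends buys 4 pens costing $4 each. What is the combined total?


Cost per person:
4 x $4 = $16
Group total:
4 x $16 = $64

$64


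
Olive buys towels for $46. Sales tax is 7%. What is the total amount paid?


Calculate the tax:
7% of $46 = $3.22
Add tax to price:
$46 + $3.22 = $49.22

$49.22


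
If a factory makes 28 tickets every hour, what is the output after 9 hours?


Production rate: 28 tickets per hour
Time: 9 hours
Total: 28 x 9 = 252 tickets

252 tickets


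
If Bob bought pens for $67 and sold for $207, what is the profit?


Selling price = $207
Cost price = $67
Profit = selling price - cost price:
Profit = $207 - $67 = $140

$140


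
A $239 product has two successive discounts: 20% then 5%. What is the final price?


First discount:
20% of $239 = $47.80
Price after first discount:
$239 - $47.80 = $191.20
Second discount:
5% of $191.20 = $9.56
Final price:
$191.20 - $9.56 = $181.64

$181.64


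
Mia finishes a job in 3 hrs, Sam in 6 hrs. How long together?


Mia's rate: 1/3 of the job per hour
Sam's rate: 1/6 of the job per hour
Combined rate: 1/3 + 1/6 = 1/2 per hour
Time = 1 / (1/2) = 2 hours

2 hours


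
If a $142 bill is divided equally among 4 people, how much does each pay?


Total bill: $142
Number of people: 4
Each pays: $142 / 4 = $35.50

$35.50


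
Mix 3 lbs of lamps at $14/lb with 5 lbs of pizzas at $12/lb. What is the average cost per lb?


Cost of lamps:
3 x $14 = $42
Cost of pizzas:
5 x $12 = $60
Total cost: $42 + $60 = $102
Total weight: 8 lbs
Average: $102 / 8 = $12.75/lb

$12.75/lb


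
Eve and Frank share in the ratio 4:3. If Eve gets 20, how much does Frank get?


Find the multiplier:
20 / 4 = 5
Apply to Frank's share:
3 x 5 = 15

15


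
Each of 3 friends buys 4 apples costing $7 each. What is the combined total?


Cost per person:
4 x $7 = $28
Group total:
3 x $28 = $84

$84


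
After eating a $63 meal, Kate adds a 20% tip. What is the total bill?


Calculate the tip:
20% of $63 = $12.60
Add tip to meal cost:
$63 + $12.60 = $75.60

$75.60


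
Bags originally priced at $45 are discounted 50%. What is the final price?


Calculate the discount amount:
50% of $45 = $22.50
Subtract from original:
$45 - $22.50 = $22.50

$22.50


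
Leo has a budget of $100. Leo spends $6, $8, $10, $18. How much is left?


Add up expenses:
$6 + $8 + $10 + $18 = $42
Subtract from budget:
$100 - $42 = $58

$58


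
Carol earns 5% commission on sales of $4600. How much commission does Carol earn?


Convert rate to decimal:
5% = 0.05
Multiply by sales:
$4600 x 0.05 = $230

$230


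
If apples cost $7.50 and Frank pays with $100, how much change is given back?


Start with the amount paid:
$100
Subtract the price:
$100 - $7.50 = $92.50

$92.50


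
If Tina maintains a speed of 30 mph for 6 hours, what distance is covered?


Use the formula: distance = speed x time
Speed = 30 mph, Time = 6 hours
30 x 6 = 180 miles

180 miles


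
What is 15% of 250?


Convert percentage to decimal:
15% = 0.15
Multiply:
250 x 0.15 = 37.5

37.5


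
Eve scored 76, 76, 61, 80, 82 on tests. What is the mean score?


Add the scores:
76 + 76 + 61 + 80 + 82 = 375
Divide by the number of tests:
375 / 5 = 75

75


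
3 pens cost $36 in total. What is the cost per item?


Total cost: $36
Number of items: 3
Unit price: $36 / 3 = $12

$12


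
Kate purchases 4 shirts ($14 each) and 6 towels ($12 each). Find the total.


Cost of shirts:
4 x $14 = $56
Cost of towels:
6 x $12 = $72
Add both:
$56 + $72 = $128

$128


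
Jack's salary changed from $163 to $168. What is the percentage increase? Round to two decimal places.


Find the absolute change:
|168 - 163| = 5
Divide by original and multiply by 100:
5 / 163 x 100 = 3.0674...% ≈ 3.07%

3.07%


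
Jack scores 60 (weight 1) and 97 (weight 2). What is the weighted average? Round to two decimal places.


Weighted sum:
1 x 60 + 2 x 97 = 254
Total weight:
1 + 2 = 3
Weighted average:
254 / 3 = 84.6666... ≈ 84.67

84.67


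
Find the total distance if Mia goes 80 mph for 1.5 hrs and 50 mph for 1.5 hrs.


Leg 1 distance:
80 x 1.5 = 120 miles
Leg 2 distance:
50 x 1.5 = 75 miles
Total distance:
120 + 75 = 195 miles

195 miles


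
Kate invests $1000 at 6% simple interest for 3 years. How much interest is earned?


Use the formula I = P x R x T / 100
P x R x T = 1000 x 6 x 3 = 18000
I = 18000 / 100 = $180

$180


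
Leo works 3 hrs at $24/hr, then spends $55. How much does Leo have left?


Calculate earnings:
3 x $24 = $72
Subtract spending:
$72 - $55 = $17

$17


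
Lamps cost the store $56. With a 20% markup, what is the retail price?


Calculate the markup amount:
20% of $56 = $11.20
Add to cost:
$56 + $11.20 = $67.20

$67.20


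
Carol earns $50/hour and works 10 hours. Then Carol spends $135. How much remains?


Calculate earnings:
10 x $50 = $500
Subtract spending:
$500 - $135 = $365

$365


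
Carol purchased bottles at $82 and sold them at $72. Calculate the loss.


Selling price = $72
Cost price = $82
Loss = cost price - selling price:
Loss = $82 - $72 = $10

$10


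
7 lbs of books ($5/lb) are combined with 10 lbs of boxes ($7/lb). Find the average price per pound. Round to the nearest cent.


Cost of books:
7 x $5 = $35
Cost of boxes:
10 x $7 = $70
Total cost: $35 + $70 = $105
Total weight: 17 lbs
Average: $105 / 17 = $6.1764... ≈ $6.18/lb

$6.18/lb


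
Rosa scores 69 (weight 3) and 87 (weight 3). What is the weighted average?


Weighted sum:
3 x 69 + 3 x 87 = 468
Total weight:
3 + 3 = 6
Weighted average:
468 / 6 = 78

78


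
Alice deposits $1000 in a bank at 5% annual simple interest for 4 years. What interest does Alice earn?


Use the formula I = P x R x T / 100
P x R x T = 1000 x 5 x 4 = 20000
I = 20000 / 100 = $200

$200


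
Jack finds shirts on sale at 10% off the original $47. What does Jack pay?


Calculate the discount amount:
10% of $47 = $4.70
Subtract from original:
$47 - $4.70 = $42.30

$42.30


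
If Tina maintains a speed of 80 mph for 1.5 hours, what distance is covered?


Use the formula: distance = speed x time
Speed = 80 mph, Time = 1.5 hours
80 x 1.5 = 120 miles

120 miles


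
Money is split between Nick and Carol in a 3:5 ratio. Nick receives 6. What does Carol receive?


Find the multiplier:
6 / 3 = 2
Apply to Carol's share:
5 x 2 = 10

10


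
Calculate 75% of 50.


Convert percentage to decimal:
75% = 0.75
Multiply:
50 x 0.75 = 37.5

37.5


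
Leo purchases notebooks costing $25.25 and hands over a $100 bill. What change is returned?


Start with the amount paid:
$100
Subtract the price:
$100 - $25.25 = $74.75

$74.75


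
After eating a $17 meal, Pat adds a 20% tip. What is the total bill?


Calculate the tip:
20% of $17 = $3.40
Add tip to meal cost:
$17 + $3.40 = $20.40

$20.40


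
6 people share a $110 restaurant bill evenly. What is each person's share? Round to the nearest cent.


Total bill: $110
Number of people: 6
Each pays: $110 / 6 = $18.3333... ≈ $18.33

$18.33


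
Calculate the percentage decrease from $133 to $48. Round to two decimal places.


Find the absolute change:
|48 - 133| = 85
Divide by original and multiply by 100:
85 / 133 x 100 = 63.9097...% ≈ 63.91%

63.91%


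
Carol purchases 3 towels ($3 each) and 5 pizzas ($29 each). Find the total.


Cost of towels:
3 x $3 = $9
Cost of pizzas:
5 x $29 = $145
Add both:
$9 + $145 = $154

$154


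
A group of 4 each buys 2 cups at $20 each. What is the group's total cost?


Cost per person:
2 x $20 = $40
Group total:
4 x $40 = $160

$160


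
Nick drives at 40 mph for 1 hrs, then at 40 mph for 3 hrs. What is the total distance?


Leg 1 distance:
40 x 1 = 40 miles
Leg 2 distance:
40 x 3 = 120 miles
Total distance:
40 + 120 = 160 miles

160 miles


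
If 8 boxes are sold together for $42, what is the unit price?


Total cost: $42
Number of items: 8
Unit price: $42 / 8 = $5.25

$5.25


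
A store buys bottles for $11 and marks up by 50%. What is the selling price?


Calculate the markup amount:
50% of $11 = $5.50
Add to cost:
$11 + $5.50 = $16.50

$16.50


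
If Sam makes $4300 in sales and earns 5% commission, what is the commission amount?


Convert rate to decimal:
5% = 0.05
Multiply by sales:
$4300 x 0.05 = $215

$215


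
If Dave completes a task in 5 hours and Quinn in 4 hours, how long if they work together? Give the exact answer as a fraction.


Dave's rate: 1/5 of the job per hour
Quinn's rate: 1/4 of the job per hour
Combined rate: 1/5 + 1/4 = 9/20 per hour
Time = 1 / (9/20) = 20/9 hours (≈ 2.22 hours)

20/9 hours


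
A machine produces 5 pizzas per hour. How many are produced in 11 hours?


Production rate: 5 pizzas per hour
Time: 11 hours
Total: 5 x 11 = 55 pizzas

55 pizzas


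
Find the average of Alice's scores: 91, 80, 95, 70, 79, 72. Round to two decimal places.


Add the scores:
91 + 80 + 95 + 70 + 79 + 72 = 487
Divide by the number of tests:
487 / 6 = 81.1666... ≈ 81.17

81.17


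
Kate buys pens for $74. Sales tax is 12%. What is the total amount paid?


Calculate the tax:
12% of $74 = $8.88
Add tax to price:
$74 + $8.88 = $82.88

$82.88


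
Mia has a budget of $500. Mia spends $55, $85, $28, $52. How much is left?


Add up expenses:
$55 + $85 + $28 + $52 = $220
Subtract from budget:
$500 - $220 = $280

$280


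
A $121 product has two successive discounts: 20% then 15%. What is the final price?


First discount:
20% of $121 = $24.20
Price after first discount:
$121 - $24.20 = $96.80
Second discount:
15% of $96.80 = $14.52
Final price:
$96.80 - $14.52 = $82.28

$82.28


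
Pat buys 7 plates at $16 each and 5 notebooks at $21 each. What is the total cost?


Cost of plates:
7 x $16 = $112
Cost of notebooks:
5 x $21 = $105
Add both:
$112 + $105 = $217

$217


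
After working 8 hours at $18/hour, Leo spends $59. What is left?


Calculate earnings:
8 x $18 = $144
Subtract spending:
$144 - $59 = $85

$85


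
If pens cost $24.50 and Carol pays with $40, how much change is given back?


Start with the amount paid:
$40
Subtract the price:
$40 - $24.50 = $15.50

$15.50


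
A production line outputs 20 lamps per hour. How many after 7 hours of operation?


Production rate: 20 lamps per hour
Time: 7 hours
Total: 20 x 7 = 140 lamps

140 lamps


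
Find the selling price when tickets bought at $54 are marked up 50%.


Calculate the markup amount:
50% of $54 = $27
Add to cost:
$54 + $27 = $81

$81


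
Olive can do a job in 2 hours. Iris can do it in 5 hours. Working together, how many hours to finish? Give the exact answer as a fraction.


Olive's rate: 1/2 of the job per hour
Iris's rate: 1/5 of the job per hour
Combined rate: 1/2 + 1/5 = 7/10 per hour
Time = 1 / (7/10) = 10/7 hours (≈ 1.43 hours)

10/7 hours


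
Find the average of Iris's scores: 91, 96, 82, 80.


Add the scores:
91 + 96 + 82 + 80 = 349
Divide by the number of tests:
349 / 4 = 87.25

87.25


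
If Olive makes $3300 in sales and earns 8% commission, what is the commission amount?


Convert rate to decimal:
8% = 0.08
Multiply by sales:
$3300 x 0.08 = $264

$264


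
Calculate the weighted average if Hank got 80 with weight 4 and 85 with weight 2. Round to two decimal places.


Weighted sum:
4 x 80 + 2 x 85 = 490
Total weight:
4 + 2 = 6
Weighted average:
490 / 6 = 81.6666... ≈ 81.67

81.67


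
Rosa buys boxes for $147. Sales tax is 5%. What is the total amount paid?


Calculate the tax:
5% of $147 = $7.35
Add tax to price:
$147 + $7.35 = $154.35

$154.35


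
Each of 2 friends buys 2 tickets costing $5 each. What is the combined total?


Cost per person:
2 x $5 = $10
Group total:
2 x $10 = $20

$20


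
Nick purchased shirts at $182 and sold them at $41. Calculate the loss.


Selling price = $41
Cost price = $182
Loss = cost price - selling price:
Loss = $182 - $41 = $141

$141


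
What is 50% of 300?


Convert percentage to decimal:
50% = 0.5
Multiply:
300 x 0.5 = 150

150


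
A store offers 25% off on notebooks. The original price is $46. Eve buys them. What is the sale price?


Calculate the discount amount:
25% of $46 = $11.50
Subtract from original:
$46 - $11.50 = $34.50

$34.50


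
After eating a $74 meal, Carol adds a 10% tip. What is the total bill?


Calculate the tip:
10% of $74 = $7.40
Add tip to meal cost:
$74 + $7.40 = $81.40

$81.40


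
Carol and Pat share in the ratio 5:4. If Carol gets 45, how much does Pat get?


Find the multiplier:
45 / 5 = 9
Apply to Pat's share:
4 x 9 = 36

36


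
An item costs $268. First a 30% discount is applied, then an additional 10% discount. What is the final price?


First discount:
30% of $268 = $80.40
Price after first discount:
$268 - $80.40 = $187.60
Second discount:
10% of $187.60 = $18.76
Final price:
$187.60 - $18.76 = $168.84

$168.84


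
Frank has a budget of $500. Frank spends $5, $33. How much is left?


Add up expenses:
$5 + $33 = $38
Subtract from budget:
$500 - $38 = $462

$462


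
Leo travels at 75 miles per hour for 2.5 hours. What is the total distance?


Use the formula: distance = speed x time
Speed = 75 mph, Time = 2.5 hours
75 x 2.5 = 187.5 miles

187.5 miles


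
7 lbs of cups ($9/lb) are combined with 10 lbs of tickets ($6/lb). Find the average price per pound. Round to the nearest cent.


Cost of cups:
7 x $9 = $63
Cost of tickets:
10 x $6 = $60
Total cost: $63 + $60 = $123
Total weight: 17 lbs
Average: $123 / 17 = $7.2352... ≈ $7.24/lb

$7.24/lb


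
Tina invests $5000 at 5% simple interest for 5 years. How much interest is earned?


Use the formula I = P x R x T / 100
P x R x T = 5000 x 5 x 5 = 125000
I = 125000 / 100 = $1250

$1250


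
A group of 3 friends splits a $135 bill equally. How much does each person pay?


Total bill: $135
Number of people: 3
Each pays: $135 / 3 = $45

$45


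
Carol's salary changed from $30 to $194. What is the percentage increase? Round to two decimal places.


Find the absolute change:
|194 - 30| = 164
Divide by original and multiply by 100:
164 / 30 x 100 = 546.6666...% ≈ 546.67%

546.67%


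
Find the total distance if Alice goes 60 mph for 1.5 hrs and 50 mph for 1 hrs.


Leg 1 distance:
60 x 1.5 = 90 miles
Leg 2 distance:
50 x 1 = 50 miles
Total distance:
90 + 50 = 140 miles

140 miles


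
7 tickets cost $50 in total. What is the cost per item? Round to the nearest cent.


Total cost: $50
Number of items: 7
Unit price: $50 / 7 = $7.1428... ≈ $7.14

$7.14


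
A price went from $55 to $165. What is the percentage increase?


Find the absolute change:
|165 - 55| = 110
Divide by original and multiply by 100:
110 / 55 x 100 = 200%

200%


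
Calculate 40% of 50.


Convert percentage to decimal:
40% = 0.4
Multiply:
50 x 0.4 = 20

20


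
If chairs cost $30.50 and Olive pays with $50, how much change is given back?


Start with the amount paid:
$50
Subtract the price:
$50 - $30.50 = $19.50

$19.50


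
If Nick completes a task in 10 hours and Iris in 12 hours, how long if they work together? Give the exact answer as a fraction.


Nick's rate: 1/10 of the job per hour
Iris's rate: 1/12 of the job per hour
Combined rate: 1/10 + 1/12 = 11/60 per hour
Time = 1 / (11/60) = 60/11 hours (≈ 5.45 hours)

60/11 hours


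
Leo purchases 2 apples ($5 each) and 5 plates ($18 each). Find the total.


Cost of apples:
2 x $5 = $10
Cost of plates:
5 x $18 = $90
Add both:
$10 + $90 = $100

$100


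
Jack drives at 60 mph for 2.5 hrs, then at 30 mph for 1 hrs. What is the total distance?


Leg 1 distance:
60 x 2.5 = 150 miles
Leg 2 distance:
30 x 1 = 30 miles
Total distance:
150 + 30 = 180 miles

180 miles


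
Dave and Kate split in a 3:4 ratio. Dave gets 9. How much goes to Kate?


Find the multiplier:
9 / 3 = 3
Apply to Kate's share:
4 x 3 = 12

12


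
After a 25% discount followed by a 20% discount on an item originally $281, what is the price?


First discount:
25% of $281 = $70.25
Price after first discount:
$281 - $70.25 = $210.75
Second discount:
20% of $210.75 = $42.15
Final price:
$210.75 - $42.15 = $168.60

$168.60


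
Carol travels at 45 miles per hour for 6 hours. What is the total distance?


Use the formula: distance = speed x time
Speed = 45 mph, Time = 6 hours
45 x 6 = 270 miles

270 miles


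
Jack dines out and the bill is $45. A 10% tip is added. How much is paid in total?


Calculate the tip:
10% of $45 = $4.50
Add tip to meal cost:
$45 + $4.50 = $49.50

$49.50


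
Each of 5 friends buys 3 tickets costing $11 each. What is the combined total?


Cost per person:
3 x $11 = $33
Group total:
5 x $33 = $165

$165


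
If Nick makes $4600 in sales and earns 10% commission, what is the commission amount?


Convert rate to decimal:
10% = 0.1
Multiply by sales:
$4600 x 0.1 = $460

$460


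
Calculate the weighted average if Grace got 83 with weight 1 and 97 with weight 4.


Weighted sum:
1 x 83 + 4 x 97 = 471
Total weight:
1 + 4 = 5
Weighted average:
471 / 5 = 94.2

94.2


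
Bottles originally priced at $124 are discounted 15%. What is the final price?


Calculate the discount amount:
15% of $124 = $18.60
Subtract from original:
$124 - $18.60 = $105.40

$105.40


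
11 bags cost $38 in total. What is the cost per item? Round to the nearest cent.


Total cost: $38
Number of items: 11
Unit price: $38 / 11 = $3.4545... ≈ $3.45

$3.45


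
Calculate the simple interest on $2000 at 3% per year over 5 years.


Use the formula I = P x R x T / 100
P x R x T = 2000 x 3 x 5 = 30000
I = 30000 / 100 = $300

$300


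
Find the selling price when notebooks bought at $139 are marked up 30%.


Calculate the markup amount:
30% of $139 = $41.70
Add to cost:
$139 + $41.70 = $180.70

$180.70


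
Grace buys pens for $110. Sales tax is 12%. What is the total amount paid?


Calculate the tax:
12% of $110 = $13.20
Add tax to price:
$110 + $13.20 = $123.20

$123.20


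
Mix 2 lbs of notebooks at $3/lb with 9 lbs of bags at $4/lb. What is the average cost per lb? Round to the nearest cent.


Cost of notebooks:
2 x $3 = $6
Cost of bags:
9 x $4 = $36
Total cost: $6 + $36 = $42
Total weight: 11 lbs
Average: $42 / 11 = $3.8181... ≈ $3.82/lb

$3.82/lb


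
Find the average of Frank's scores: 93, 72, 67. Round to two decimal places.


Add the scores:
93 + 72 + 67 = 232
Divide by the number of tests:
232 / 3 = 77.3333... ≈ 77.33

77.33


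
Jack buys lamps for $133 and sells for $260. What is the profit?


Selling price = $260
Cost price = $133
Profit = selling price - cost price:
Profit = $260 - $133 = $127

$127


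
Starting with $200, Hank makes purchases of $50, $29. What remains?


Add up expenses:
$50 + $29 = $79
Subtract from budget:
$200 - $79 = $121

$121


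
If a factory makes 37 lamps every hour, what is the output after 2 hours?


Production rate: 37 lamps per hour
Time: 2 hours
Total: 37 x 2 = 74 lamps

74 lamps


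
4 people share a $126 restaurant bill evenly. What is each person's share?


Total bill: $126
Number of people: 4
Each pays: $126 / 4 = $31.50

$31.50


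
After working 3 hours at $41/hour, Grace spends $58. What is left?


Calculate earnings:
3 x $41 = $123
Subtract spending:
$123 - $58 = $65

$65


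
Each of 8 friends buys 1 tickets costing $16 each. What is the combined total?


Cost per person:
1 x $16 = $16
Group total:
8 x $16 = $128

$128


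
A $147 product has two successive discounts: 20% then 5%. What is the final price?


First discount:
20% of $147 = $29.40
Price after first discount:
$147 - $29.40 = $117.60
Second discount:
5% of $117.60 = $5.88
Final price:
$117.60 - $5.88 = $111.72

$111.72


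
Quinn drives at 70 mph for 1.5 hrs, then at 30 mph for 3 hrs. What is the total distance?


Leg 1 distance:
70 x 1.5 = 105 miles
Leg 2 distance:
30 x 3 = 90 miles
Total distance:
105 + 90 = 195 miles

195 miles


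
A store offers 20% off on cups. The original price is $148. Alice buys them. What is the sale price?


Calculate the discount amount:
20% of $148 = $29.60
Subtract from original:
$148 - $29.60 = $118.40

$118.40


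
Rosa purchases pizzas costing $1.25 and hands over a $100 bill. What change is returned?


Start with the amount paid:
$100
Subtract the price:
$100 - $1.25 = $98.75

$98.75


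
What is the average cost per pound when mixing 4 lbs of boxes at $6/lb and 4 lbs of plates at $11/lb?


Cost of boxes:
4 x $6 = $24
Cost of plates:
4 x $11 = $44
Total cost: $24 + $44 = $68
Total weight: 8 lbs
Average: $68 / 8 = $8.50/lb

$8.50/lb


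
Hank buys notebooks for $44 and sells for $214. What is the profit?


Selling price = $214
Cost price = $44
Profit = selling price - cost price:
Profit = $214 - $44 = $170

$170


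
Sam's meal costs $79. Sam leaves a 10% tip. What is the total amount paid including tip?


Calculate the tip:
10% of $79 = $7.90
Add tip to meal cost:
$79 + $7.90 = $86.90

$86.90


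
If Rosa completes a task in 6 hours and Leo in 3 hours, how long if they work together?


Rosa's rate: 1/6 of the job per hour
Leo's rate: 1/3 of the job per hour
Combined rate: 1/6 + 1/3 = 1/2 per hour
Time = 1 / (1/2) = 2 hours

2 hours


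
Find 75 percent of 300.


Convert percentage to decimal:
75% = 0.75
Multiply:
300 x 0.75 = 225

225


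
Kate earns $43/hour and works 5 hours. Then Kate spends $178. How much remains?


Calculate earnings:
5 x $43 = $215
Subtract spending:
$215 - $178 = $37

$37


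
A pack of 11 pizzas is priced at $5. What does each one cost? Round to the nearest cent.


Total cost: $5
Number of items: 11
Unit price: $5 / 11 = $0.4545... ≈ $0.45

$0.45


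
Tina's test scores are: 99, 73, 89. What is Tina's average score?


Add the scores:
99 + 73 + 89 = 261
Divide by the number of tests:
261 / 3 = 87

87


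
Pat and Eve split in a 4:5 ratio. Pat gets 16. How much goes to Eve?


Find the multiplier:
16 / 4 = 4
Apply to Eve's share:
5 x 4 = 20

20


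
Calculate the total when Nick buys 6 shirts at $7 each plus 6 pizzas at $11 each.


Cost of shirts:
6 x $7 = $42
Cost of pizzas:
6 x $11 = $66
Add both:
$42 + $66 = $108

$108


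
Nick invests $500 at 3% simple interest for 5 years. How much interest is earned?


Use the formula I = P x R x T / 100
P x R x T = 500 x 3 x 5 = 7500
I = 7500 / 100 = $75

$75


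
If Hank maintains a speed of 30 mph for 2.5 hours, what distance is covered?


Use the formula: distance = speed x time
Speed = 30 mph, Time = 2.5 hours
30 x 2.5 = 75 miles

75 miles


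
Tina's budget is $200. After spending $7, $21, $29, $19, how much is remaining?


Add up expenses:
$7 + $21 + $29 + $19 = $76
Subtract from budget:
$200 - $76 = $124

$124


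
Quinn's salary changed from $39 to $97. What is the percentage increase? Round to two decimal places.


Find the absolute change:
|97 - 39| = 58
Divide by original and multiply by 100:
58 / 39 x 100 = 148.7179...% ≈ 148.72%

148.72%


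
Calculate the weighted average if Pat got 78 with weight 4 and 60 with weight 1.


Weighted sum:
4 x 78 + 1 x 60 = 372
Total weight:
4 + 1 = 5
Weighted average:
372 / 5 = 74.4

74.4


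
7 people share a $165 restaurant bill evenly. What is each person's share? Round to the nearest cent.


Total bill: $165
Number of people: 7
Each pays: $165 / 7 = $23.5714... ≈ $23.57

$23.57


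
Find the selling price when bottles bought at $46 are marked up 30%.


Calculate the markup amount:
30% of $46 = $13.80
Add to cost:
$46 + $13.80 = $59.80

$59.80


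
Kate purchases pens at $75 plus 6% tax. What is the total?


Calculate the tax:
6% of $75 = $4.50
Add tax to price:
$75 + $4.50 = $79.50

$79.50


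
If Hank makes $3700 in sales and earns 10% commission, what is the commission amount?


Convert rate to decimal:
10% = 0.1
Multiply by sales:
$3700 x 0.1 = $370

$370


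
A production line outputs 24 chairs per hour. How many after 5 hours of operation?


Production rate: 24 chairs per hour
Time: 5 hours
Total: 24 x 5 = 120 chairs

120 chairs


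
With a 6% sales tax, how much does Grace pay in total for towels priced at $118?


Calculate the tax:
6% of $118 = $7.08
Add tax to price:
$118 + $7.08 = $125.08

$125.08


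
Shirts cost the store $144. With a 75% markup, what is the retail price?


Calculate the markup amount:
75% of $144 = $108
Add to cost:
$144 + $108 = $252

$252


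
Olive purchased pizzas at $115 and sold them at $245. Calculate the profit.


Selling price = $245
Cost price = $115
Profit = selling price - cost price:
Profit = $245 - $115 = $130

$130


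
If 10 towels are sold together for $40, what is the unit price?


Total cost: $40
Number of items: 10
Unit price: $40 / 10 = $4

$4


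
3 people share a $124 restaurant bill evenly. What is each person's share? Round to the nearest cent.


Total bill: $124
Number of people: 3
Each pays: $124 / 3 = $41.3333... ≈ $41.33

$41.33


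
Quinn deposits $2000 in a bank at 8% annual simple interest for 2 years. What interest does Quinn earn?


Use the formula I = P x R x T / 100
P x R x T = 2000 x 8 x 2 = 32000
I = 32000 / 100 = $320

$320


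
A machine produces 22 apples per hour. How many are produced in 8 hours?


Production rate: 22 apples per hour
Time: 8 hours
Total: 22 x 8 = 176 apples

176 apples


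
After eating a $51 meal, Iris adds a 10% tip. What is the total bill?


Calculate the tip:
10% of $51 = $5.10
Add tip to meal cost:
$51 + $5.10 = $56.10

$56.10


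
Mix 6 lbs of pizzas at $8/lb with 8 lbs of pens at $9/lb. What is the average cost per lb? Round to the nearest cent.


Cost of pizzas:
6 x $8 = $48
Cost of pens:
8 x $9 = $72
Total cost: $48 + $72 = $120
Total weight: 14 lbs
Average: $120 / 14 = $8.5714... ≈ $8.57/lb

$8.57/lb


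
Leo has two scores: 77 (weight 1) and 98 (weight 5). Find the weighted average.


Weighted sum:
1 x 77 + 5 x 98 = 567
Total weight:
1 + 5 = 6
Weighted average:
567 / 6 = 94.5

94.5


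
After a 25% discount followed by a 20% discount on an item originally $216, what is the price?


First discount:
25% of $216 = $54
Price after first discount:
$216 - $54 = $162
Second discount:
20% of $162 = $32.40
Final price:
$162 - $32.40 = $129.60

$129.60


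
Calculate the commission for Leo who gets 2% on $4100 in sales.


Convert rate to decimal:
2% = 0.02
Multiply by sales:
$4100 x 0.02 = $82

$82


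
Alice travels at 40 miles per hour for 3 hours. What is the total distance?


Use the formula: distance = speed x time
Speed = 40 mph, Time = 3 hours
40 x 3 = 120 miles

120 miles


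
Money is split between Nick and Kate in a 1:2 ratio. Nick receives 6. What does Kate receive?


Find the multiplier:
6 / 1 = 6
Apply to Kate's share:
2 x 6 = 12

12


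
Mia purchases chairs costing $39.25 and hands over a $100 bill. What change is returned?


Start with the amount paid:
$100
Subtract the price:
$100 - $39.25 = $60.75

$60.75


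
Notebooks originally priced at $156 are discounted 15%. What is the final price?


Calculate the discount amount:
15% of $156 = $23.40
Subtract from original:
$156 - $23.40 = $132.60

$132.60


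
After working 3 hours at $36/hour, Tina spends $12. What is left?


Calculate earnings:
3 x $36 = $108
Subtract spending:
$108 - $12 = $96

$96


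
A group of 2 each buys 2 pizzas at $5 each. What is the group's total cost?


Cost per person:
2 x $5 = $10
Group total:
2 x $10 = $20

$20


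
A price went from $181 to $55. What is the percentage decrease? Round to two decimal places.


Find the absolute change:
|55 - 181| = 126
Divide by original and multiply by 100:
126 / 181 x 100 = 69.6132...% ≈ 69.61%

69.61%


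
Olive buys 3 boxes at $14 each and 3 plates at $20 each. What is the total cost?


Cost of boxes:
3 x $14 = $42
Cost of plates:
3 x $20 = $60
Add both:
$42 + $60 = $102

$102


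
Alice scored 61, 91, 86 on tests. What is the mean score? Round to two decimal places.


Add the scores:
61 + 91 + 86 = 238
Divide by the number of tests:
238 / 3 = 79.3333... ≈ 79.33

79.33


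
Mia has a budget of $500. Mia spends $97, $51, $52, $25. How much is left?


Add up expenses:
$97 + $51 + $52 + $25 = $225
Subtract from budget:
$500 - $225 = $275

$275


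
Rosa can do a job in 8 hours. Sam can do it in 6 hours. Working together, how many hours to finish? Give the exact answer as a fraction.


Rosa's rate: 1/8 of the job per hour
Sam's rate: 1/6 of the job per hour
Combined rate: 1/8 + 1/6 = 7/24 per hour
Time = 1 / (7/24) = 24/7 hours (≈ 3.43 hours)

24/7 hours


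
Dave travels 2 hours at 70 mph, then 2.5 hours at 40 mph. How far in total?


Leg 1 distance:
70 x 2 = 140 miles
Leg 2 distance:
40 x 2.5 = 100 miles
Total distance:
140 + 100 = 240 miles

240 miles


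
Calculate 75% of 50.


Convert percentage to decimal:
75% = 0.75
Multiply:
50 x 0.75 = 37.5

37.5


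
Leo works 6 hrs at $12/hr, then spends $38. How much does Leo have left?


Calculate earnings:
6 x $12 = $72
Subtract spending:
$72 - $38 = $34

$34


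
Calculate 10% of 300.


Convert percentage to decimal:
10% = 0.1
Multiply:
300 x 0.1 = 30

30


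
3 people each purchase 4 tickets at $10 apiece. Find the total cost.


Cost per person:
4 x $10 = $40
Group total:
3 x $40 = $120

$120


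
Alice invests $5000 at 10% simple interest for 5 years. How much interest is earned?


Use the formula I = P x R x T / 100
P x R x T = 5000 x 10 x 5 = 250000
I = 250000 / 100 = $2500

$2500


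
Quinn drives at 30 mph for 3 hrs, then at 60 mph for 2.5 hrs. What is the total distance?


Leg 1 distance:
30 x 3 = 90 miles
Leg 2 distance:
60 x 2.5 = 150 miles
Total distance:
90 + 150 = 240 miles

240 miles


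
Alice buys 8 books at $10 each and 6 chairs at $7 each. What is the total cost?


Cost of books:
8 x $10 = $80
Cost of chairs:
6 x $7 = $42
Add both:
$80 + $42 = $122

$122


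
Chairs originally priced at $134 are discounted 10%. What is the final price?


Calculate the discount amount:
10% of $134 = $13.40
Subtract from original:
$134 - $13.40 = $120.60

$120.60


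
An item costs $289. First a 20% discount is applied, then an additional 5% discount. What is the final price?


First discount:
20% of $289 = $57.80
Price after first discount:
$289 - $57.80 = $231.20
Second discount:
5% of $231.20 = $11.56
Final price:
$231.20 - $11.56 = $219.64

$219.64


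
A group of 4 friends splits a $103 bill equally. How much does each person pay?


Total bill: $103
Number of people: 4
Each pays: $103 / 4 = $25.75

$25.75


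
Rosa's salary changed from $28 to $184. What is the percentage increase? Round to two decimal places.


Find the absolute change:
|184 - 28| = 156
Divide by original and multiply by 100:
156 / 28 x 100 = 557.1428...% ≈ 557.14%

557.14%


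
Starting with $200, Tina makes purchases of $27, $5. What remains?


Add up expenses:
$27 + $5 = $32
Subtract from budget:
$200 - $32 = $168

$168


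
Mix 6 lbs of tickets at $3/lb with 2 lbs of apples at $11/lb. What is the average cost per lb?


Cost of tickets:
6 x $3 = $18
Cost of apples:
2 x $11 = $22
Total cost: $18 + $22 = $40
Total weight: 8 lbs
Average: $40 / 8 = $5/lb

$5/lb


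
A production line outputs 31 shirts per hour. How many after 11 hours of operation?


Production rate: 31 shirts per hour
Time: 11 hours
Total: 31 x 11 = 341 shirts

341 shirts


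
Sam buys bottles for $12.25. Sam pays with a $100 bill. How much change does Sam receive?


Start with the amount paid:
$100
Subtract the price:
$100 - $12.25 = $87.75

$87.75


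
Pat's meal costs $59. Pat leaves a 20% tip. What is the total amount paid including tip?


Calculate the tip:
20% of $59 = $11.80
Add tip to meal cost:
$59 + $11.80 = $70.80

$70.80


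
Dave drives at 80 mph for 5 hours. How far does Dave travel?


Use the formula: distance = speed x time
Speed = 80 mph, Time = 5 hours
80 x 5 = 400 miles

400 miles


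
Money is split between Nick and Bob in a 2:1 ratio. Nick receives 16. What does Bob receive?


Find the multiplier:
16 / 2 = 8
Apply to Bob's share:
1 x 8 = 8

8


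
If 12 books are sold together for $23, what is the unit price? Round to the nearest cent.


Total cost: $23
Number of items: 12
Unit price: $23 / 12 = $1.9166... ≈ $1.92

$1.92


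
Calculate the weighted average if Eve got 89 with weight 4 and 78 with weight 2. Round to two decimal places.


Weighted sum:
4 x 89 + 2 x 78 = 512
Total weight:
4 + 2 = 6
Weighted average:
512 / 6 = 85.3333... ≈ 85.33

85.33


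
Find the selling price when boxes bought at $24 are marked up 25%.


Calculate the markup amount:
25% of $24 = $6
Add to cost:
$24 + $6 = $30

$30


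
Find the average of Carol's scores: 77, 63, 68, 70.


Add the scores:
77 + 63 + 68 + 70 = 278
Divide by the number of tests:
278 / 4 = 69.5

69.5


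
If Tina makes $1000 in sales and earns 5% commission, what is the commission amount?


Convert rate to decimal:
5% = 0.05
Multiply by sales:
$1000 x 0.05 = $50

$50


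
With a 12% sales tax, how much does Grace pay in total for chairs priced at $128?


Calculate the tax:
12% of $128 = $15.36
Add tax to price:
$128 + $15.36 = $143.36

$143.36


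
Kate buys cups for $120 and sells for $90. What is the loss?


Selling price = $90
Cost price = $120
Loss = cost price - selling price:
Loss = $120 - $90 = $30

$30


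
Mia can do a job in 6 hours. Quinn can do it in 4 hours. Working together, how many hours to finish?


Mia's rate: 1/6 of the job per hour
Quinn's rate: 1/4 of the job per hour
Combined rate: 1/6 + 1/4 = 5/12 per hour
Time = 1 / (5/12) = 12/5 = 2.4 hours

2.4 hours


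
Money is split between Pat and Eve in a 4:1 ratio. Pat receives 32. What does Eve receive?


Find the multiplier:
32 / 4 = 8
Apply to Eve's share:
1 x 8 = 8

8


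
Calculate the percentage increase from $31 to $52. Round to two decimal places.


Find the absolute change:
|52 - 31| = 21
Divide by original and multiply by 100:
21 / 31 x 100 = 67.7419...% ≈ 67.74%

67.74%


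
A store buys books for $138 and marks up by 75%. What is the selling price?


Calculate the markup amount:
75% of $138 = $103.50
Add to cost:
$138 + $103.50 = $241.50

$241.50


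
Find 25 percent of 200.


Convert percentage to decimal:
25% = 0.25
Multiply:
200 x 0.25 = 50

50


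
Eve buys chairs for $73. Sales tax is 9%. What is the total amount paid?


Calculate the tax:
9% of $73 = $6.57
Add tax to price:
$73 + $6.57 = $79.57

$79.57


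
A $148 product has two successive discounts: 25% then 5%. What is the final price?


First discount:
25% of $148 = $37
Price after first discount:
$148 - $37 = $111
Second discount:
5% of $111 = $5.55
Final price:
$111 - $5.55 = $105.45

$105.45


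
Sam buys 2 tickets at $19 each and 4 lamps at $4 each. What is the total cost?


Cost of tickets:
2 x $19 = $38
Cost of lamps:
4 x $4 = $16
Add both:
$38 + $16 = $54

$54


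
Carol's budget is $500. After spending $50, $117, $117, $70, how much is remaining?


Add up expenses:
$50 + $117 + $117 + $70 = $354
Subtract from budget:
$500 - $354 = $146

$146


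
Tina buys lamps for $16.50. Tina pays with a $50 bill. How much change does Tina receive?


Start with the amount paid:
$50
Subtract the price:
$50 - $16.50 = $33.50

$33.50


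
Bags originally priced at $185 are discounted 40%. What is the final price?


Calculate the discount amount:
40% of $185 = $74
Subtract from original:
$185 - $74 = $111

$111


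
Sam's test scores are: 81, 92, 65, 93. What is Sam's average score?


Add the scores:
81 + 92 + 65 + 93 = 331
Divide by the number of tests:
331 / 4 = 82.75

82.75


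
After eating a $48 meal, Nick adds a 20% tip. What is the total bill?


Calculate the tip:
20% of $48 = $9.60
Add tip to meal cost:
$48 + $9.60 = $57.60

$57.60
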